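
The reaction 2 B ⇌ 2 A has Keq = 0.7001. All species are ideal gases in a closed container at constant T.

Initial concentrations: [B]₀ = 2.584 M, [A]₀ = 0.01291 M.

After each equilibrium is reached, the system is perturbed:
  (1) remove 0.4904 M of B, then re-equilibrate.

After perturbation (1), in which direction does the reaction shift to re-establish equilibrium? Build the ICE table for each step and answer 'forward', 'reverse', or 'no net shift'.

Q₀ = 2.4961e-05 vs Keq = 0.7001 ⇒ Q<K, forward
Step 1:
                   B          A
  Initial      2.584    0.01291
  Change       -1.17       1.17
  Equil        1.414      1.183
  solve Keq expr → x = 0.5851; check Q = 0.7001
Then remove 0.4904 M of B.
Step 2:
                   B          A
  Initial     0.9235      1.183
  Change      0.2234    -0.2234
  Equil        1.147     0.9596
  solve Keq expr → x = -0.1117; check Q = 0.7001

Direction: reverse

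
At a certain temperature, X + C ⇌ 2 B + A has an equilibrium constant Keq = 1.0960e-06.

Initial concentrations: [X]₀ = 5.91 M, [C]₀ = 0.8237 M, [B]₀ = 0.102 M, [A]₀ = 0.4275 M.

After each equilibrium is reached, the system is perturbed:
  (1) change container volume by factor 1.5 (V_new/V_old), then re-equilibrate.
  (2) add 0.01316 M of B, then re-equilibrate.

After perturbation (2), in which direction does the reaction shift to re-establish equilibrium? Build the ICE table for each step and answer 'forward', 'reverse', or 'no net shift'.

Direction: reverse

Q₀ = 9.1365e-04 vs Keq = 1.0960e-06 ⇒ Q>K, reverse
Step 1:
                    X           C           B           A
  I              5.91      0.8237       0.102      0.4275
  C           0.04906     0.04906    -0.09812    -0.04906
  E             5.959      0.8728    0.003881      0.3784
  solve Keq expr → x = -0.04906; check Q = 1.0960e-06
Then change container volume by factor 1.5 (V_new/V_old).
Step 2:
                    X           C           B           A
  I             3.973      0.5818    0.002587      0.2523
  C       -2.8938e-04 -2.8938e-04  5.7877e-04  2.8938e-04
  E             3.972      0.5816    0.003166      0.2526
  solve Keq expr → x = 2.8938e-04; check Q = 1.0960e-06
Then add 0.01316 M of B.
Step 3:
                    X           C           B           A
  I             3.972      0.5816     0.01633      0.2526
  C          0.006549    0.006549     -0.0131   -0.006549
  E             3.979      0.5881    0.003229       0.246
  solve Keq expr → x = -0.006549; check Q = 1.0960e-06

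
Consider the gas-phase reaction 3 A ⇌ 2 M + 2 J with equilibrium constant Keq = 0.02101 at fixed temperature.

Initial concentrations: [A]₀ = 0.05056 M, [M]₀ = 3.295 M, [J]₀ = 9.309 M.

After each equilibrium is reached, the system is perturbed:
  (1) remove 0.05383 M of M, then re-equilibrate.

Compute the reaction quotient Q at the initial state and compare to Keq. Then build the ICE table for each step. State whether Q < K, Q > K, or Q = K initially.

Q₀ = 7.2794e+06 vs Keq = 0.02101 ⇒ Q>K, reverse
Step 1:
                   A          M          J
  I          0.05056      3.295      9.309
  C            4.594     -3.063     -3.063
  E            4.645     0.2323      6.246
  solve Keq expr → x = -1.531; check Q = 0.02101
Then remove 0.05383 M of M.
Step 2:
                   A          M          J
  I            4.645     0.1785      6.246
  C         -0.07032    0.04688    0.04688
  E            4.574     0.2253      6.293
  solve Keq expr → x = 0.02344; check Q = 0.02101

Q₀ = 7.2794e+06; Q > K (proceeds reverse)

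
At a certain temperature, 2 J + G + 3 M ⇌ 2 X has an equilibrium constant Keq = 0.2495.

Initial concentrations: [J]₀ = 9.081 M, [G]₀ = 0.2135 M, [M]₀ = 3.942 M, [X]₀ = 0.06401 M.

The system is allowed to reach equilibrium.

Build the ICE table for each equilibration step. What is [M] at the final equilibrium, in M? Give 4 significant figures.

Q₀ = 3.7991e-06 vs Keq = 0.2495 ⇒ Q<K, forward
Step 1:
                  J         G         M         X
  Initial     9.081    0.2135     3.942   0.06401
  Change    -0.4263   -0.2131   -0.6394    0.4263
  Equil       8.655 3.5709e-04     3.303    0.4903
  solve Keq expr → x = 0.2131; check Q = 0.2495

[M]_eq = 3.303 M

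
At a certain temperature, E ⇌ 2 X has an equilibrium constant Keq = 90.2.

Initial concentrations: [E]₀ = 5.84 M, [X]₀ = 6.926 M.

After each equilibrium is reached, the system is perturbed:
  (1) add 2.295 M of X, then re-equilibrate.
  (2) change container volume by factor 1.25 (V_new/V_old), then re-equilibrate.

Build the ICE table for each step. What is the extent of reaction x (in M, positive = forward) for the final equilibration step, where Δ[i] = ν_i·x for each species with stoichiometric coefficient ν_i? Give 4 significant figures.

Q₀ = 8.214 vs Keq = 90.2 ⇒ Q<K, forward
Step 1:
                   E          X
  Initial       5.84      6.926
  Change      -3.617      7.234
  Equil        2.223      14.16
  solve Keq expr → x = 3.617; check Q = 90.2
Then add 2.295 M of X.
Step 2:
                   E          X
  Initial      2.223      16.46
  Change      0.4557    -0.9113
  Equil        2.679      15.54
  solve Keq expr → x = -0.4557; check Q = 90.2
Then change container volume by factor 1.25 (V_new/V_old).
Step 3:
                   E          X
  Initial      2.143      12.44
  Change     -0.2741     0.5482
  Equil        1.869      12.98
  solve Keq expr → x = 0.2741; check Q = 90.2

x = 0.2741 M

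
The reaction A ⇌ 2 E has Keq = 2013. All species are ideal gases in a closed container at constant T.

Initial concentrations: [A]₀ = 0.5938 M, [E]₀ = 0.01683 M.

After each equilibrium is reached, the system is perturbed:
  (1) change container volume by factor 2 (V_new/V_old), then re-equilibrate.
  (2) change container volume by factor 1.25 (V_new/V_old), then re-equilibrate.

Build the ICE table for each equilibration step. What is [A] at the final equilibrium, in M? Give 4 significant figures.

[A]_eq = 1.1519e-04 M

Q₀ = 4.7701e-04 vs Keq = 2013 ⇒ Q<K, forward
Step 1:
                  A         E
  Initial    0.5938   0.01683
  Change    -0.5931     1.186
  Equil   7.1892e-04     1.203
  solve Keq expr → x = 0.5931; check Q = 2013
Then change container volume by factor 2 (V_new/V_old).
Step 2:
                  A         E
  Initial 3.5946e-04    0.6015
  Change  -1.7952e-04 3.5903e-04
  Equil   1.7995e-04    0.6019
  solve Keq expr → x = 1.7952e-04; check Q = 2013
Then change container volume by factor 1.25 (V_new/V_old).
Step 3:
                  A         E
  Initial 1.4396e-04    0.4815
  Change  -2.8764e-05 5.7527e-05
  Equil   1.1519e-04    0.4815
  solve Keq expr → x = 2.8764e-05; check Q = 2013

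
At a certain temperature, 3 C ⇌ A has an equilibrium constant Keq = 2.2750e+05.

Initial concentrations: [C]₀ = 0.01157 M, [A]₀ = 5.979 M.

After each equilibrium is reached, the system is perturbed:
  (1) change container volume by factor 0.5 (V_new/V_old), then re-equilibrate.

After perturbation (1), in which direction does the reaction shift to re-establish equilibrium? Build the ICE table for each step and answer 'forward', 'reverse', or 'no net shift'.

Direction: forward

Q₀ = 3.8604e+06 vs Keq = 2.2750e+05 ⇒ Q>K, reverse
Step 1:
                  C         A
  init      0.01157     5.979
  Δ         0.01815  -0.00605
  eq        0.02972     5.973
  solve Keq expr → x = -0.00605; check Q = 2.2750e+05
Then change container volume by factor 0.5 (V_new/V_old).
Step 2:
                  C         A
  init      0.05944     11.95
  Δ        -0.02199   0.00733
  eq        0.03745     11.95
  solve Keq expr → x = 0.00733; check Q = 2.2750e+05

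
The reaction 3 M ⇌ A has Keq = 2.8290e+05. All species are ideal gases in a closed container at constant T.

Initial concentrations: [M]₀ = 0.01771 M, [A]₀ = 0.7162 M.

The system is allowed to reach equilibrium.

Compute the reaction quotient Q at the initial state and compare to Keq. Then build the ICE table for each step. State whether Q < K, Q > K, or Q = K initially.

Q₀ = 1.2894e+05; Q < K (proceeds forward)

Q₀ = 1.2894e+05 vs Keq = 2.8290e+05 ⇒ Q<K, forward
Step 1:
                    M           A
  Initial     0.01771      0.7162
  Change    -0.004072    0.001357
  Equil       0.01364      0.7176
  solve Keq expr → x = 0.001357; check Q = 2.8290e+05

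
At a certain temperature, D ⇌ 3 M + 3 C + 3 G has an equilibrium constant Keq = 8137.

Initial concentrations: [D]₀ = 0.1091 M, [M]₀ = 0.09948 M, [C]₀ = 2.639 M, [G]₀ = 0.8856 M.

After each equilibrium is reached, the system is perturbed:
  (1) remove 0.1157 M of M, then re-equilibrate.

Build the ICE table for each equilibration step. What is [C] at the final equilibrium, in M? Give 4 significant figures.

[C]_eq = 2.966 M

Q₀ = 0.1152 vs Keq = 8137 ⇒ Q<K, forward
Step 1:
                   D          M          C          G
  init        0.1091    0.09948      2.639     0.8856
  Δ          -0.1087      0.326      0.326      0.326
  eq      4.3878e-04     0.4255      2.965      1.212
  solve Keq expr → x = 0.1087; check Q = 8137
Then remove 0.1157 M of M.
Step 2:
                   D          M          C          G
  init    4.3878e-04     0.3098      2.965      1.212
  Δ       -2.6765e-04 8.0294e-04 8.0294e-04 8.0294e-04
  eq      1.7114e-04     0.3106      2.966      1.212
  solve Keq expr → x = 2.6765e-04; check Q = 8137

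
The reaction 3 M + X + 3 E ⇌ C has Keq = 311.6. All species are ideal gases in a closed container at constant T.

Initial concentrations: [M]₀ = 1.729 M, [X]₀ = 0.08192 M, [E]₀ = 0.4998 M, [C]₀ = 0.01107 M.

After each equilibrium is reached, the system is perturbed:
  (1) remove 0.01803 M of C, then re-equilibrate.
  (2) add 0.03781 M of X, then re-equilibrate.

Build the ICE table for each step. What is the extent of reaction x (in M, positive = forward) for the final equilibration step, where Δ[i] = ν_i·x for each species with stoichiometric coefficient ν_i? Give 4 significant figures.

x = 0.02537 M

Q₀ = 0.2094 vs Keq = 311.6 ⇒ Q<K, forward
Step 1:
                  M         X         E         C
  Initial     1.729   0.08192    0.4998   0.01107
  Change    -0.2324  -0.07748   -0.2324   0.07748
  Equil       1.497  0.004437    0.2674   0.08855
  solve Keq expr → x = 0.07748; check Q = 311.6
Then remove 0.01803 M of C.
Step 2:
                  M         X         E         C
  Initial     1.497  0.004437    0.2674   0.07052
  Change  -0.002269 -7.5629e-04 -0.002269 7.5629e-04
  Equil       1.494  0.003681    0.2651   0.07128
  solve Keq expr → x = 7.5629e-04; check Q = 311.6
Then add 0.03781 M of X.
Step 3:
                  M         X         E         C
  Initial     1.494   0.04149    0.2651   0.07128
  Change   -0.07612  -0.02537  -0.07612   0.02537
  Equil       1.418   0.01612     0.189   0.09665
  solve Keq expr → x = 0.02537; check Q = 311.6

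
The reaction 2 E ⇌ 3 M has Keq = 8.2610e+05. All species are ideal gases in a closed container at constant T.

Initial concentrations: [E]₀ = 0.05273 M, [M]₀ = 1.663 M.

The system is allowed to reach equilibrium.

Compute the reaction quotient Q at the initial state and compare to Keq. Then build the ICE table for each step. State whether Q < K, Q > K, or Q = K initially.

Q₀ = 1654 vs Keq = 8.2610e+05 ⇒ Q<K, forward
Step 1:
                    E           M
  init        0.05273       1.663
  Δ          -0.05021     0.07531
  eq         0.002522       1.738
  solve Keq expr → x = 0.0251; check Q = 8.2610e+05

Q₀ = 1654; Q < K (proceeds forward)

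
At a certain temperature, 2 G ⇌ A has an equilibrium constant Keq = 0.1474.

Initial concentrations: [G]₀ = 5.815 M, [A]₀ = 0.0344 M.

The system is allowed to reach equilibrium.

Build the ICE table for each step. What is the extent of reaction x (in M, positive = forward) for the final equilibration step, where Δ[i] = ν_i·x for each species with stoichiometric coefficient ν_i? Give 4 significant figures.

Q₀ = 0.001017 vs Keq = 0.1474 ⇒ Q<K, forward
Step 1:
                  G         A
  Initial     5.815    0.0344
  Change     -2.732     1.366
  Equil       3.083     1.401
  solve Keq expr → x = 1.366; check Q = 0.1474

x = 1.366 M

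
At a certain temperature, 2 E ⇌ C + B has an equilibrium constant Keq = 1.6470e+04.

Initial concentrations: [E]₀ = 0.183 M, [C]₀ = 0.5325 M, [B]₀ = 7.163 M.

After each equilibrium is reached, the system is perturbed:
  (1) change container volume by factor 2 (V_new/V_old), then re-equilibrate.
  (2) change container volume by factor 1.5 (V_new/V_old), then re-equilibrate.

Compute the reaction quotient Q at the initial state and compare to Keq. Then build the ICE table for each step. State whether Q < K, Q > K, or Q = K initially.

Q₀ = 113.9 vs Keq = 1.6470e+04 ⇒ Q<K, forward
Step 1:
                    E           C           B
  Initial       0.183      0.5325       7.163
  Change      -0.1665     0.08327     0.08327
  Equil       0.01646      0.6158       7.246
  solve Keq expr → x = 0.08327; check Q = 1.6470e+04
Then change container volume by factor 2 (V_new/V_old).
Step 2:
                    E           C           B
  Initial     0.00823      0.3079       3.623
  Change            0           0           0
  Equil       0.00823      0.3079       3.623
  solve Keq expr → x = 0; check Q = 1.6470e+04
Then change container volume by factor 1.5 (V_new/V_old).
Step 3:
                    E           C           B
  Initial    0.005487      0.2053       2.415
  Change            0           0           0
  Equil      0.005487      0.2053       2.415
  solve Keq expr → x = 0; check Q = 1.6470e+04

Q₀ = 113.9; Q < K (proceeds forward)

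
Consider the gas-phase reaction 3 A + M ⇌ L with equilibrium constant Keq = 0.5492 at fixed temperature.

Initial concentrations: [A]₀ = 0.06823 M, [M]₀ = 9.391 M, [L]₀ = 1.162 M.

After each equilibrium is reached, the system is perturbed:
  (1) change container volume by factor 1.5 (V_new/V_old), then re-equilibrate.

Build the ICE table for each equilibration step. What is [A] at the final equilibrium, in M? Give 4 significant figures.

Q₀ = 389.6 vs Keq = 0.5492 ⇒ Q>K, reverse
Step 1:
                    A           M           L
  Initial     0.06823       9.391       1.162
  Change       0.5059      0.1686     -0.1686
  Equil        0.5741        9.56      0.9934
  solve Keq expr → x = -0.1686; check Q = 0.5492
Then change container volume by factor 1.5 (V_new/V_old).
Step 2:
                    A           M           L
  Initial      0.3827       6.373      0.6623
  Change       0.1726     0.05752    -0.05752
  Equil        0.5553       6.431      0.6047
  solve Keq expr → x = -0.05752; check Q = 0.5492

[A]_eq = 0.5553 M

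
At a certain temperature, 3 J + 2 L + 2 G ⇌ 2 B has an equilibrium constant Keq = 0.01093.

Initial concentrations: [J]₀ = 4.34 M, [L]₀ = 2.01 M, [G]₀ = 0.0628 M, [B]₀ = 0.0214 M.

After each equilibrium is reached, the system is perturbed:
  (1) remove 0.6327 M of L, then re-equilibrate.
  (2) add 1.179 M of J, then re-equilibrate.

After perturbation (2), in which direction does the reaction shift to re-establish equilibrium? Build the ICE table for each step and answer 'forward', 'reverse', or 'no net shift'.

Q₀ = 3.5160e-04 vs Keq = 0.01093 ⇒ Q<K, forward
Step 1:
                  J         L         G         B
  Initial      4.34      2.01    0.0628    0.0214
  Change   -0.04968  -0.03312  -0.03312   0.03312
  Equil        4.29     1.977   0.02968   0.05452
  solve Keq expr → x = 0.01656; check Q = 0.01093
Then remove 0.6327 M of L.
Step 2:
                  J         L         G         B
  Initial      4.29     1.344   0.02968   0.05452
  Change    0.01134   0.00756   0.00756  -0.00756
  Equil       4.302     1.352   0.03724   0.04696
  solve Keq expr → x = -0.00378; check Q = 0.01093
Then add 1.179 M of J.
Step 3:
                  J         L         G         B
  Initial     5.481     1.352   0.03724   0.04696
  Change   -0.01073 -0.007154 -0.007154  0.007154
  Equil        5.47     1.345   0.03009   0.05411
  solve Keq expr → x = 0.003577; check Q = 0.01093

Direction: forward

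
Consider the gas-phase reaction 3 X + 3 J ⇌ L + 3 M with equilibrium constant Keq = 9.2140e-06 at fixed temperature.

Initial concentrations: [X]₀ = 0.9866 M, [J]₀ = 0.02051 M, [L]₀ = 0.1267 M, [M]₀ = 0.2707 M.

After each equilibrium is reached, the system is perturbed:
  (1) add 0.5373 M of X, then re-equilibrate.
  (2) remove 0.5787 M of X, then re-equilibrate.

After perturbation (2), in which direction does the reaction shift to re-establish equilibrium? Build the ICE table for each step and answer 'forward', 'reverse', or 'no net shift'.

Q₀ = 303.3 vs Keq = 9.2140e-06 ⇒ Q>K, reverse
Step 1:
                   X          J          L          M
  init        0.9866    0.02051     0.1267     0.2707
  Δ           0.2506     0.2506   -0.08355    -0.2506
  eq           1.237     0.2712    0.04315    0.02005
  solve Keq expr → x = -0.08355; check Q = 9.2140e-06
Then add 0.5373 M of X.
Step 2:
                   X          J          L          M
  init         1.775     0.2712    0.04315    0.02005
  Δ        -0.007312  -0.007312   0.002437   0.007312
  eq           1.767     0.2638    0.04559    0.02736
  solve Keq expr → x = 0.002437; check Q = 9.2140e-06
Then remove 0.5787 M of X.
Step 3:
                   X          J          L          M
  init         1.189     0.2638    0.04559    0.02736
  Δ         0.007901   0.007901  -0.002634  -0.007901
  eq           1.196     0.2717    0.04295    0.01946
  solve Keq expr → x = -0.002634; check Q = 9.2140e-06

Direction: reverse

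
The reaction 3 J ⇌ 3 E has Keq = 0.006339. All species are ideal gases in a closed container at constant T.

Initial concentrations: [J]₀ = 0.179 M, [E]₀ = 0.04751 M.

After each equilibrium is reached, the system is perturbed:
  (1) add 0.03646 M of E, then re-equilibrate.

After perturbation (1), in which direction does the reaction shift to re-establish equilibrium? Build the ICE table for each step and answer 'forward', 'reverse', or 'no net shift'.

Direction: reverse

Q₀ = 0.0187 vs Keq = 0.006339 ⇒ Q>K, reverse
Step 1:
                    J           E
  init          0.179     0.04751
  Δ           0.01214    -0.01214
  eq           0.1911     0.03537
  solve Keq expr → x = -0.004045; check Q = 0.006339
Then add 0.03646 M of E.
Step 2:
                    J           E
  init         0.1911     0.07183
  Δ           0.03077    -0.03077
  eq           0.2219     0.04107
  solve Keq expr → x = -0.01026; check Q = 0.006339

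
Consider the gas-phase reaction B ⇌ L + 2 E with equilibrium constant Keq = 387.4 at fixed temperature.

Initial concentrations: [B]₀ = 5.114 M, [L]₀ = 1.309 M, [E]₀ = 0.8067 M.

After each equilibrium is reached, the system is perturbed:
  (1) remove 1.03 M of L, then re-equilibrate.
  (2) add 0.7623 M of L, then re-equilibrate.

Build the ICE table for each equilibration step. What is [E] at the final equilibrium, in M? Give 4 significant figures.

Q₀ = 0.1666 vs Keq = 387.4 ⇒ Q<K, forward
Step 1:
                    B           L           E
  init          5.114       1.309      0.8067
  Δ             -4.03        4.03       8.061
  eq            1.084       5.339       8.867
  solve Keq expr → x = 4.03; check Q = 387.4
Then remove 1.03 M of L.
Step 2:
                    B           L           E
  init          1.084       4.309       8.867
  Δ           -0.1294      0.1294      0.2588
  eq           0.9543       4.439       9.126
  solve Keq expr → x = 0.1294; check Q = 387.4
Then add 0.7623 M of L.
Step 3:
                    B           L           E
  init         0.9543       5.201       9.126
  Δ           0.09693    -0.09693     -0.1939
  eq            1.051       5.104       8.932
  solve Keq expr → x = -0.09693; check Q = 387.4

[E]_eq = 8.932 M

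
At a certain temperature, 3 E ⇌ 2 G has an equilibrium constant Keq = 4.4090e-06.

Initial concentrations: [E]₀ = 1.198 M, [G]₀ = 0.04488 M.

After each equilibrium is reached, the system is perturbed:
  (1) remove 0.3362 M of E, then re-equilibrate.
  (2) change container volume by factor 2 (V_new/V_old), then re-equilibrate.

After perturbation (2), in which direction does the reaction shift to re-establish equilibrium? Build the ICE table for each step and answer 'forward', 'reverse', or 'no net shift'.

Q₀ = 0.001171 vs Keq = 4.4090e-06 ⇒ Q>K, reverse
Step 1:
                  E         G
  Initial     1.198   0.04488
  Change    0.06286  -0.04191
  Equil       1.261  0.002973
  solve Keq expr → x = -0.02095; check Q = 4.4090e-06
Then remove 0.3362 M of E.
Step 2:
                  E         G
  Initial    0.9247  0.002973
  Change   0.001651 -0.001101
  Equil      0.9263  0.001872
  solve Keq expr → x = -5.5042e-04; check Q = 4.4090e-06
Then change container volume by factor 2 (V_new/V_old).
Step 3:
                  E         G
  Initial    0.4632 9.3600e-04
  Change  4.0990e-04 -2.7327e-04
  Equil      0.4636 6.6273e-04
  solve Keq expr → x = -1.3663e-04; check Q = 4.4090e-06

Direction: reverse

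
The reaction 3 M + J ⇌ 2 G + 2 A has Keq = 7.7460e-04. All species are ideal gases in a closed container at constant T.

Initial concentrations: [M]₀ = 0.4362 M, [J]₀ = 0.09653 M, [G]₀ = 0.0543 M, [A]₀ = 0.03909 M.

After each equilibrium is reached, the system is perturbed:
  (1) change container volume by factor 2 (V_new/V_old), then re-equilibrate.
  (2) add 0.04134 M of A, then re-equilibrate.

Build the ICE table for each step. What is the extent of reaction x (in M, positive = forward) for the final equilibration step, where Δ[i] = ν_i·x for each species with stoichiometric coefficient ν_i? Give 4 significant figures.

Q₀ = 5.6236e-04 vs Keq = 7.7460e-04 ⇒ Q<K, forward
Step 1:
                    M           J           G           A
  init         0.4362     0.09653      0.0543     0.03909
  Δ         -0.004776   -0.001592    0.003184    0.003184
  eq           0.4314     0.09494     0.05748     0.04227
  solve Keq expr → x = 0.001592; check Q = 7.7460e-04
Then change container volume by factor 2 (V_new/V_old).
Step 2:
                    M           J           G           A
  init         0.2157     0.04747     0.02874     0.02114
  Δ                 0           0           0           0
  eq           0.2157     0.04747     0.02874     0.02114
  solve Keq expr → x = 0; check Q = 7.7460e-04
Then add 0.04134 M of A.
Step 3:
                    M           J           G           A
  init         0.2157     0.04747     0.02874     0.06248
  Δ           0.02032    0.006775    -0.01355    -0.01355
  eq            0.236     0.05424     0.01519     0.04893
  solve Keq expr → x = -0.006775; check Q = 7.7460e-04

x = -0.006775 M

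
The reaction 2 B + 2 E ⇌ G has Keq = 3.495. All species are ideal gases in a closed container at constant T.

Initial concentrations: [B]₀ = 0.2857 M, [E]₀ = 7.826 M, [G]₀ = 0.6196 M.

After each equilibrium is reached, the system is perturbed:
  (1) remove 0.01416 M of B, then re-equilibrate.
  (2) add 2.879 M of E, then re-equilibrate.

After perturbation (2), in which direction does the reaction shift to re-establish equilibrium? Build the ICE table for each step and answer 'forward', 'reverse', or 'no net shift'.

Direction: forward

Q₀ = 0.1239 vs Keq = 3.495 ⇒ Q<K, forward
Step 1:
                    B           E           G
  Initial      0.2857       7.826      0.6196
  Change      -0.2255     -0.2255      0.1127
  Equil       0.06023       7.601      0.7323
  solve Keq expr → x = 0.1127; check Q = 3.495
Then remove 0.01416 M of B.
Step 2:
                    B           E           G
  Initial     0.04607       7.601      0.7323
  Change      0.01377     0.01377   -0.006884
  Equil       0.05983       7.614      0.7255
  solve Keq expr → x = -0.006884; check Q = 3.495
Then add 2.879 M of E.
Step 3:
                    B           E           G
  Initial     0.05983       10.49      0.7255
  Change     -0.01611    -0.01611    0.008055
  Equil       0.04373       10.48      0.7335
  solve Keq expr → x = 0.008055; check Q = 3.495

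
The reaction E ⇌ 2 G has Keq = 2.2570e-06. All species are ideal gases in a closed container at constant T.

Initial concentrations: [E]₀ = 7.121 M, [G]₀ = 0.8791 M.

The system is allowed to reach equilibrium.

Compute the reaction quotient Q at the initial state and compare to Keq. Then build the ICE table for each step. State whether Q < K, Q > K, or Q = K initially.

Q₀ = 0.1085; Q > K (proceeds reverse)

Q₀ = 0.1085 vs Keq = 2.2570e-06 ⇒ Q>K, reverse
Step 1:
                  E         G
  Initial     7.121    0.8791
  Change     0.4375    -0.875
  Equil       7.558   0.00413
  solve Keq expr → x = -0.4375; check Q = 2.2570e-06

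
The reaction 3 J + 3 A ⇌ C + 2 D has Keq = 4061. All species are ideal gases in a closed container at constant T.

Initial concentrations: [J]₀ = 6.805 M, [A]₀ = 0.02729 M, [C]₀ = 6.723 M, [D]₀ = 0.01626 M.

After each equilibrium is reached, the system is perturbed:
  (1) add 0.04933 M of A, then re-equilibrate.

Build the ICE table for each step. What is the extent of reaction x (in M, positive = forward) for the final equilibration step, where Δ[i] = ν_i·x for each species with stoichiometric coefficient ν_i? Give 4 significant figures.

Q₀ = 0.2775 vs Keq = 4061 ⇒ Q<K, forward
Step 1:
                  J         A         C         D
  I           6.805   0.02729     6.723   0.01626
  C        -0.02548  -0.02548  0.008495   0.01699
  E            6.78  0.001805     6.731   0.03325
  solve Keq expr → x = 0.008495; check Q = 4061
Then add 0.04933 M of A.
Step 2:
                  J         A         C         D
  I            6.78   0.05114     6.731   0.03325
  C        -0.04828  -0.04828   0.01609   0.03219
  E           6.731  0.002857     6.748   0.06544
  solve Keq expr → x = 0.01609; check Q = 4061

x = 0.01609 M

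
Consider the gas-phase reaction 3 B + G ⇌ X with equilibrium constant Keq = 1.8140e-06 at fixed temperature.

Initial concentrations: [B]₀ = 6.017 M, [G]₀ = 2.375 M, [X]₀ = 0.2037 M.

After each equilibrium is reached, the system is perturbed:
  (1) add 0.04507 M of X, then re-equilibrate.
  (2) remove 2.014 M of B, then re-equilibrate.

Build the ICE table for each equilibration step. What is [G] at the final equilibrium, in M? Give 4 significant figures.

Q₀ = 3.9372e-04 vs Keq = 1.8140e-06 ⇒ Q>K, reverse
Step 1:
                    B           G           X
  init          6.017       2.375      0.2037
  Δ             0.607      0.2023     -0.2023
  eq            6.624       2.577    0.001359
  solve Keq expr → x = -0.2023; check Q = 1.8140e-06
Then add 0.04507 M of X.
Step 2:
                    B           G           X
  init          6.624       2.577     0.04643
  Δ            0.1349     0.04496    -0.04496
  eq            6.759       2.622    0.001469
  solve Keq expr → x = -0.04496; check Q = 1.8140e-06
Then remove 2.014 M of B.
Step 3:
                    B           G           X
  init          4.745       2.622    0.001469
  Δ          0.002878  9.5948e-04 -9.5948e-04
  eq            4.748       2.623  5.0927e-04
  solve Keq expr → x = -9.5948e-04; check Q = 1.8140e-06

[G]_eq = 2.623 M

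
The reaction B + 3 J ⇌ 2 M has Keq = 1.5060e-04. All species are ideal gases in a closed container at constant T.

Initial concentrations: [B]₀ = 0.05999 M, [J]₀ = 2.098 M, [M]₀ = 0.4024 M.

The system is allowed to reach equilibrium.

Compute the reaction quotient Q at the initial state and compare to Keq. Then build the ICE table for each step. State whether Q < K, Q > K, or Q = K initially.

Q₀ = 0.2923 vs Keq = 1.5060e-04 ⇒ Q>K, reverse
Step 1:
                   B          J          M
  Initial    0.05999      2.098     0.4024
  Change      0.1879     0.5638    -0.3759
  Equil       0.2479      2.662    0.02654
  solve Keq expr → x = -0.1879; check Q = 1.5060e-04

Q₀ = 0.2923; Q > K (proceeds reverse)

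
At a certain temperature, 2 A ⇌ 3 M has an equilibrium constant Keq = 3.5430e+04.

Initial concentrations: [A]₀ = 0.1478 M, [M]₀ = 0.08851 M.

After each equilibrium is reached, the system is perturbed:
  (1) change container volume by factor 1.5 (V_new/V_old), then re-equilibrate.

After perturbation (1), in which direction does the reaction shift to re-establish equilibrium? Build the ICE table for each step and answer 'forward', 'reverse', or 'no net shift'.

Q₀ = 0.03174 vs Keq = 3.5430e+04 ⇒ Q<K, forward
Step 1:
                    A           M
  I            0.1478     0.08851
  C           -0.1469      0.2203
  E        9.1184e-04      0.3088
  solve Keq expr → x = 0.07344; check Q = 3.5430e+04
Then change container volume by factor 1.5 (V_new/V_old).
Step 2:
                    A           M
  I        6.0789e-04      0.2059
  C       -1.1095e-04  1.6642e-04
  E        4.9695e-04      0.2061
  solve Keq expr → x = 5.5474e-05; check Q = 3.5430e+04

Direction: forward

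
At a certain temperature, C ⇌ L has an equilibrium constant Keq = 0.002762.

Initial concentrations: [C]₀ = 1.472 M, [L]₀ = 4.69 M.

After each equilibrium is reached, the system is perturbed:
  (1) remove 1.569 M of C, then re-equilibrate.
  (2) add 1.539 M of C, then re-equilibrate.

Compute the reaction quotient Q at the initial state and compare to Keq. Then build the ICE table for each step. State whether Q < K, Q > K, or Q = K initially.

Q₀ = 3.186 vs Keq = 0.002762 ⇒ Q>K, reverse
Step 1:
                  C         L
  I           1.472      4.69
  C           4.673    -4.673
  E           6.145   0.01697
  solve Keq expr → x = -4.673; check Q = 0.002762
Then remove 1.569 M of C.
Step 2:
                  C         L
  I           4.576   0.01697
  C        0.004322 -0.004322
  E            4.58   0.01265
  solve Keq expr → x = -0.004322; check Q = 0.002762
Then add 1.539 M of C.
Step 3:
                  C         L
  I           6.119   0.01265
  C       -0.004239  0.004239
  E           6.115   0.01689
  solve Keq expr → x = 0.004239; check Q = 0.002762

Q₀ = 3.186; Q > K (proceeds reverse)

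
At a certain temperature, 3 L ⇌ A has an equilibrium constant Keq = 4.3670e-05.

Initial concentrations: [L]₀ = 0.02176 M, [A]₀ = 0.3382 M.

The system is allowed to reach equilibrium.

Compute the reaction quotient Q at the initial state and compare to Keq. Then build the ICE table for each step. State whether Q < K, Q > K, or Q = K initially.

Q₀ = 3.2824e+04; Q > K (proceeds reverse)

Q₀ = 3.2824e+04 vs Keq = 4.3670e-05 ⇒ Q>K, reverse
Step 1:
                   L          A
  init       0.02176     0.3382
  Δ            1.014    -0.3382
  eq           1.036 4.8588e-05
  solve Keq expr → x = -0.3382; check Q = 4.3670e-05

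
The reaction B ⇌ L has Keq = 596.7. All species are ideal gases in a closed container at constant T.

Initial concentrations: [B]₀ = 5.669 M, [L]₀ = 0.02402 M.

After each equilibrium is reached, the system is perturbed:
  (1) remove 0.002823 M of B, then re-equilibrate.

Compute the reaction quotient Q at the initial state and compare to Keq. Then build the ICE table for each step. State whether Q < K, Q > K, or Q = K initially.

Q₀ = 0.004237; Q < K (proceeds forward)

Q₀ = 0.004237 vs Keq = 596.7 ⇒ Q<K, forward
Step 1:
                    B           L
  init          5.669     0.02402
  Δ            -5.659       5.659
  eq         0.009525       5.683
  solve Keq expr → x = 5.659; check Q = 596.7
Then remove 0.002823 M of B.
Step 2:
                    B           L
  init       0.006702       5.683
  Δ          0.002818   -0.002818
  eq          0.00952       5.681
  solve Keq expr → x = -0.002818; check Q = 596.7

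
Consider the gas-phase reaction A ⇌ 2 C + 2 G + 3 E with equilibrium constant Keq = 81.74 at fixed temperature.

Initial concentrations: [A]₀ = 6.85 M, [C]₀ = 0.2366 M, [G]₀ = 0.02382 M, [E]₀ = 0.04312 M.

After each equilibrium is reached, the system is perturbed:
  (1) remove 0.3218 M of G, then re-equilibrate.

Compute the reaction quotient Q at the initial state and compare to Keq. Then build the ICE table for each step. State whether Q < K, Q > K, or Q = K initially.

Q₀ = 3.7176e-10; Q < K (proceeds forward)

Q₀ = 3.7176e-10 vs Keq = 81.74 ⇒ Q<K, forward
Step 1:
                   A          C          G          E
  init          6.85     0.2366    0.02382    0.04312
  Δ           -0.973      1.946      1.946      2.919
  eq           5.877      2.183       1.97      2.962
  solve Keq expr → x = 0.973; check Q = 81.74
Then remove 0.3218 M of G.
Step 2:
                   A          C          G          E
  init         5.877      2.183      1.648      2.962
  Δ         -0.04896    0.09791    0.09791     0.1469
  eq           5.828       2.28      1.746      3.109
  solve Keq expr → x = 0.04896; check Q = 81.74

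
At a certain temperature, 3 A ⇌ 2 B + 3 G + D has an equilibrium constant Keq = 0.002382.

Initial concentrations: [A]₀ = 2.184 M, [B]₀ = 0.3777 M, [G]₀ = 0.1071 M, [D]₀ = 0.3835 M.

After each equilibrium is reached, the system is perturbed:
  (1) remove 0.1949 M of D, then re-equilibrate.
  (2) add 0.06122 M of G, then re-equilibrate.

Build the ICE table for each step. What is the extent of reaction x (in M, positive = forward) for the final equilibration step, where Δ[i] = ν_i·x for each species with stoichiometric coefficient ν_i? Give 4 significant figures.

x = -0.01128 M

Q₀ = 6.4516e-06 vs Keq = 0.002382 ⇒ Q<K, forward
Step 1:
                   A          B          G          D
  init         2.184     0.3777     0.1071     0.3835
  Δ          -0.3327     0.2218     0.3327     0.1109
  eq           1.851     0.5995     0.4398     0.4944
  solve Keq expr → x = 0.1109; check Q = 0.002382
Then remove 0.1949 M of D.
Step 2:
                   A          B          G          D
  init         1.851     0.5995     0.4398     0.2995
  Δ         -0.04397    0.02931    0.04397    0.01466
  eq           1.807     0.6288     0.4838     0.3142
  solve Keq expr → x = 0.01466; check Q = 0.002382
Then add 0.06122 M of G.
Step 3:
                   A          B          G          D
  init         1.807     0.6288      0.545     0.3142
  Δ          0.03383   -0.02255   -0.03383   -0.01128
  eq           1.841     0.6063     0.5112     0.3029
  solve Keq expr → x = -0.01128; check Q = 0.002382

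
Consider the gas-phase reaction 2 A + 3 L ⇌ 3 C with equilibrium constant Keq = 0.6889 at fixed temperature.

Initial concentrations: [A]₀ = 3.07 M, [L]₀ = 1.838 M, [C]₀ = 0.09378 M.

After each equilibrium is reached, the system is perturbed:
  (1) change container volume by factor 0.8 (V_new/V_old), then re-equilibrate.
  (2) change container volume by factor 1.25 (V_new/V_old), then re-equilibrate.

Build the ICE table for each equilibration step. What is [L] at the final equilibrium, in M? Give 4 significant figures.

[L]_eq = 0.7546 M

Q₀ = 1.4093e-05 vs Keq = 0.6889 ⇒ Q<K, forward
Step 1:
                   A          L          C
  init          3.07      1.838    0.09378
  Δ          -0.7223     -1.083      1.083
  eq           2.348     0.7546      1.177
  solve Keq expr → x = 0.3611; check Q = 0.6889
Then change container volume by factor 0.8 (V_new/V_old).
Step 2:
                   A          L          C
  init         2.935     0.9432      1.472
  Δ         -0.05162   -0.07743    0.07743
  eq           2.883     0.8658      1.549
  solve Keq expr → x = 0.02581; check Q = 0.6889
Then change container volume by factor 1.25 (V_new/V_old).
Step 3:
                   A          L          C
  init         2.306     0.6926      1.239
  Δ          0.04129    0.06194   -0.06194
  eq           2.348     0.7546      1.177
  solve Keq expr → x = -0.02065; check Q = 0.6889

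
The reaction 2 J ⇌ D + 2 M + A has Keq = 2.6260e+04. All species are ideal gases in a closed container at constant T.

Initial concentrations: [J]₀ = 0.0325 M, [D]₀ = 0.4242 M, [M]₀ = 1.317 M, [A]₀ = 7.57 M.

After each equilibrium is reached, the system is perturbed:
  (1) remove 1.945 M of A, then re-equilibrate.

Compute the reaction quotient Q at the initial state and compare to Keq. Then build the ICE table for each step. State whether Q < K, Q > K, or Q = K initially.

Q₀ = 5273; Q < K (proceeds forward)

Q₀ = 5273 vs Keq = 2.6260e+04 ⇒ Q<K, forward
Step 1:
                    J           D           M           A
  I            0.0325      0.4242       1.317        7.57
  C          -0.01758    0.008791     0.01758    0.008791
  E           0.01492       0.433       1.335       7.579
  solve Keq expr → x = 0.008791; check Q = 2.6260e+04
Then remove 1.945 M of A.
Step 2:
                    J           D           M           A
  I           0.01492       0.433       1.335       5.634
  C          -0.00202     0.00101     0.00202     0.00101
  E            0.0129       0.434       1.337       5.635
  solve Keq expr → x = 0.00101; check Q = 2.6260e+04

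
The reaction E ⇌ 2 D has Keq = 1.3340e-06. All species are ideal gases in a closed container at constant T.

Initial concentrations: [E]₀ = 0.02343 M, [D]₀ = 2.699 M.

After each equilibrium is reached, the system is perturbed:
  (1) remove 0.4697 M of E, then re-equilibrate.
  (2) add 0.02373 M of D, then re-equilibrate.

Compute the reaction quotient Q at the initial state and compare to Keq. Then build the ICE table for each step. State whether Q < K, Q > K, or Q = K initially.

Q₀ = 310.9; Q > K (proceeds reverse)

Q₀ = 310.9 vs Keq = 1.3340e-06 ⇒ Q>K, reverse
Step 1:
                  E         D
  I         0.02343     2.699
  C           1.349    -2.698
  E           1.372  0.001353
  solve Keq expr → x = -1.349; check Q = 1.3340e-06
Then remove 0.4697 M of E.
Step 2:
                  E         D
  I          0.9026  0.001353
  C       1.2782e-04 -2.5564e-04
  E          0.9027  0.001097
  solve Keq expr → x = -1.2782e-04; check Q = 1.3340e-06
Then add 0.02373 M of D.
Step 3:
                  E         D
  I          0.9027   0.02483
  C         0.01186  -0.02372
  E          0.9145  0.001105
  solve Keq expr → x = -0.01186; check Q = 1.3340e-06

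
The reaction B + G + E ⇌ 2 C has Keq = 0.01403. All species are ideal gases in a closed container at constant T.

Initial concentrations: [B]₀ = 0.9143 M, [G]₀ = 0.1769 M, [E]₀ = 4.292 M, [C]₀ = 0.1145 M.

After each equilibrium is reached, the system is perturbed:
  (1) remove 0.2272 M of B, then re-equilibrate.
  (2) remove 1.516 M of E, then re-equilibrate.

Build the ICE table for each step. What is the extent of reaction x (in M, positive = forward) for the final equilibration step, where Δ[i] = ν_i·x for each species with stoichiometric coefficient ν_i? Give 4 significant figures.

x = -0.007746 M

Q₀ = 0.01889 vs Keq = 0.01403 ⇒ Q>K, reverse
Step 1:
                   B          G          E          C
  init        0.9143     0.1769      4.292     0.1145
  Δ         0.006748   0.006748   0.006748    -0.0135
  eq           0.921     0.1836      4.299      0.101
  solve Keq expr → x = -0.006748; check Q = 0.01403
Then remove 0.2272 M of B.
Step 2:
                   B          G          E          C
  init        0.6938     0.1836      4.299      0.101
  Δ         0.005771   0.005771   0.005771   -0.01154
  eq          0.6996     0.1894      4.305    0.08946
  solve Keq expr → x = -0.005771; check Q = 0.01403
Then remove 1.516 M of E.
Step 3:
                   B          G          E          C
  init        0.6996     0.1894      2.789    0.08946
  Δ         0.007746   0.007746   0.007746   -0.01549
  eq          0.7074     0.1972      2.796    0.07397
  solve Keq expr → x = -0.007746; check Q = 0.01403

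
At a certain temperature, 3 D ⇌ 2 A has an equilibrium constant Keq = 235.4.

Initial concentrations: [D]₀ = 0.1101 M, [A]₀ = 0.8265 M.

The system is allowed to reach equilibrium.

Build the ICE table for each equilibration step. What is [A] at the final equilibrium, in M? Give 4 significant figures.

[A]_eq = 0.8064 M

Q₀ = 511.8 vs Keq = 235.4 ⇒ Q>K, reverse
Step 1:
                    D           A
  I            0.1101      0.8265
  C           0.03021    -0.02014
  E            0.1403      0.8064
  solve Keq expr → x = -0.01007; check Q = 235.4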